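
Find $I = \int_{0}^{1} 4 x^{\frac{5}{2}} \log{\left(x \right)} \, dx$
$- \frac{16}{49}$

Consider the simpler parametrised integral
$$J(a) = \int_{0}^{1} 4 x^{a} \, dx = \frac{4}{a + 1}.$$

Differentiating under the integral sign brings down a factor of $\ln x$:
$$\frac{dJ}{da} = \int_{0}^{1} 4 x^{a} \log{\left(x \right)} \, dx = - \frac{4}{\left(a + 1\right)^{2}}.$$

The integral on the left is $I$, so $I = - \frac{4}{\left(a + 1\right)^{2}}$.

Setting $a = \frac{5}{2}$:
$$I = - \frac{16}{49}.$$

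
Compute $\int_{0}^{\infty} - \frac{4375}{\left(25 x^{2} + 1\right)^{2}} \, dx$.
$- \frac{875 \pi}{4}$

Start from the standard arctangent integral
$$J(a) = \int_{0}^{\infty} - \frac{7}{a^{2} + x^{2}} \, dx = - \frac{7 \pi}{2 a}.$$

Differentiating under the integral sign with respect to $a$,
$$\frac{dJ}{da} = \int_{0}^{\infty} \frac{14 a}{\left(a^{2} + x^{2}\right)^{2}} \, dx = \frac{7 \pi}{2 a^{2}},$$
so $\int_{0}^{\infty} - \frac{7}{\left(a^{2} + x^{2}\right)^{2}} \, dx = - \frac{7 \pi}{4 a^{3}}$.

Setting $a = \frac{1}{5}$:
$$I = - \frac{875 \pi}{4}.$$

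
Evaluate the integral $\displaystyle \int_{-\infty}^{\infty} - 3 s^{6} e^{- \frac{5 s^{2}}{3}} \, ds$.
$- \frac{243 \sqrt{15} \sqrt{\pi}}{1000}$

Begin with the known integral
$$J(a) = \int_{-\infty}^{\infty} - 3 e^{- a s^{2}} \, ds = - \frac{3 \sqrt{\pi}}{\sqrt{a}}.$$

Differentiating under the integral sign brings down a factor of $(-s^2)$:
$$\frac{dJ}{da} = \int_{-\infty}^{\infty} 3 s^{2} e^{- a s^{2}} \, ds = \frac{3 \sqrt{\pi}}{2 a^{\frac{3}{2}}}.$$

Repeating $3$ times in total — each differentiation brings down another $(-s^2)$ — gives
$$\frac{d^{3}J}{da^{3}} = \int_{-\infty}^{\infty} 3 s^{6} e^{- a s^{2}} \, ds = \frac{45 \sqrt{\pi}}{8 a^{\frac{7}{2}}},$$
and the integrand here is $(-1)^{3}$ times the target integrand, so $I = (-1)^{3}\,\frac{d^{3}J}{da^{3}} = - \frac{45 \sqrt{\pi}}{8 a^{\frac{7}{2}}}$.

Setting $a = \frac{5}{3}$:
$$I = - \frac{243 \sqrt{15} \sqrt{\pi}}{1000}.$$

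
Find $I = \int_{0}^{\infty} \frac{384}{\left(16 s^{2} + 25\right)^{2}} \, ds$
$\frac{24 \pi}{125}$

Recall the elementary integral
$$J(a) = \int_{0}^{\infty} \frac{3}{2 \left(a^{2} + s^{2}\right)} \, ds = \frac{3 \pi}{4 a}.$$

Differentiating under the integral sign with respect to $a$,
$$\frac{dJ}{da} = \int_{0}^{\infty} - \frac{3 a}{\left(a^{2} + s^{2}\right)^{2}} \, ds = - \frac{3 \pi}{4 a^{2}},$$
so $\int_{0}^{\infty} \frac{3}{2 \left(a^{2} + s^{2}\right)^{2}} \, ds = \frac{3 \pi}{8 a^{3}}$.

Setting $a = \frac{5}{4}$:
$$I = \frac{24 \pi}{125}.$$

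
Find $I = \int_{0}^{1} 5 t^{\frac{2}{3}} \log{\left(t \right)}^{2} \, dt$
$\frac{54}{25}$

Start from the elementary integral
$$J(a) = \int_{0}^{1} 5 t^{a} \, dt = \frac{5}{a + 1}.$$

Differentiating under the integral sign brings down a factor of $\ln t$:
$$\frac{dJ}{da} = \int_{0}^{1} 5 t^{a} \log{\left(t \right)} \, dt = - \frac{5}{\left(a + 1\right)^{2}}.$$

Repeating twice in total — each differentiation brings down another $\ln t$ — gives
$$\frac{d^{2}J}{da^{2}} = \int_{0}^{1} 5 t^{a} \log{\left(t \right)}^{2} \, dt = \frac{10}{\left(a + 1\right)^{3}},$$
and the integrand here is exactly the target integrand, so $I = \frac{10}{\left(a + 1\right)^{3}}$.

Setting $a = \frac{2}{3}$:
$$I = \frac{54}{25}.$$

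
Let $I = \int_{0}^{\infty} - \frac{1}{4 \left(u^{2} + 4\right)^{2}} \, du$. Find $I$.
$- \frac{\pi}{128}$

Begin with the known result
$$J(a) = \int_{0}^{\infty} - \frac{1}{4 \left(a^{2} + u^{2}\right)} \, du = - \frac{\pi}{8 a}.$$

Differentiating under the integral sign with respect to $a$,
$$\frac{dJ}{da} = \int_{0}^{\infty} \frac{a}{2 \left(a^{2} + u^{2}\right)^{2}} \, du = \frac{\pi}{8 a^{2}},$$
so $\int_{0}^{\infty} - \frac{1}{4 \left(a^{2} + u^{2}\right)^{2}} \, du = - \frac{\pi}{16 a^{3}}$.

Setting $a = 2$:
$$I = - \frac{\pi}{128}.$$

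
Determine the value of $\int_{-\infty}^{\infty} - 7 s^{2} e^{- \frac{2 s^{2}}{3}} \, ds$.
$- \frac{21 \sqrt{6} \sqrt{\pi}}{8}$

Start from the elementary integral
$$J(a) = \int_{-\infty}^{\infty} - 7 e^{- a s^{2}} \, ds = - \frac{7 \sqrt{\pi}}{\sqrt{a}}.$$

Differentiating under the integral sign brings down a factor of $(-s^2)$:
$$\frac{dJ}{da} = \int_{-\infty}^{\infty} 7 s^{2} e^{- a s^{2}} \, ds = \frac{7 \sqrt{\pi}}{2 a^{\frac{3}{2}}}.$$

The integral on the left is $-I$, so $I = - \frac{7 \sqrt{\pi}}{2 a^{\frac{3}{2}}}$.

Setting $a = \frac{2}{3}$:
$$I = - \frac{21 \sqrt{6} \sqrt{\pi}}{8}.$$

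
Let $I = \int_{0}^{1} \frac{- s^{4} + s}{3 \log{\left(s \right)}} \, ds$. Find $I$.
$- \frac{\log{\left(5 \right)}}{3} + \frac{\log{\left(2 \right)}}{3}$

Introduce a parameter $a$ in the exponent: let $I(a) = \int_{0}^{1} \frac{- s^{4} + s^{a}}{3 \log{\left(s \right)}} \, ds$.

Since $\dfrac{\partial}{\partial a}\,s^{a} = s^{a} \ln s$, the $\ln s$ in the denominator cancels and
$$\frac{dI}{da} = \int_{0}^{1} \frac{1}{3} s^{a} \, ds = \frac{1}{3} \left[\frac{s^{a+1}}{a+1}\right]_0^1 = \frac{1}{3 \left(a + 1\right)}.$$

Integrating with respect to $a$ gives $I(a) = \frac{\log{\left(a + 1 \right)}}{3} - \frac{\log{\left(5 \right)}}{3} + C$.

At $a = 4$ the integrand is identically $0$, so $I(4) = 0$. The closed form gives $0$, hence $C = 0$.

Setting $a = 1$:
$$I = - \frac{\log{\left(5 \right)}}{3} + \frac{\log{\left(2 \right)}}{3}.$$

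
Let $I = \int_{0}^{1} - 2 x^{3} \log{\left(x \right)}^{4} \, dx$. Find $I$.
$- \frac{3}{64}$

Consider the simpler parametrised integral
$$J(a) = \int_{0}^{1} - 2 x^{a} \, dx = - \frac{2}{a + 1}.$$

Differentiating under the integral sign brings down a factor of $\ln x$:
$$\frac{dJ}{da} = \int_{0}^{1} - 2 x^{a} \log{\left(x \right)} \, dx = \frac{2}{\left(a + 1\right)^{2}}.$$

Repeating $4$ times in total — each differentiation brings down another $\ln x$ — gives
$$\frac{d^{4}J}{da^{4}} = \int_{0}^{1} - 2 x^{a} \log{\left(x \right)}^{4} \, dx = - \frac{48}{\left(a + 1\right)^{5}},$$
and the integrand here is exactly the target integrand, so $I = - \frac{48}{\left(a + 1\right)^{5}}$.

Setting $a = 3$:
$$I = - \frac{3}{64}.$$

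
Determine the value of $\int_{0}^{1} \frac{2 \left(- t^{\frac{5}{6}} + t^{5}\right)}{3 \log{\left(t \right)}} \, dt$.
$\log{\left(\frac{6 \sqrt[3]{66}}{11} \right)}$

Introduce a parameter $a$ in the exponent: let $I(a) = \int_{0}^{1} \frac{2 \left(- t^{\frac{5}{6}} + t^{a}\right)}{3 \log{\left(t \right)}} \, dt$.

Since $\dfrac{\partial}{\partial a}\,t^{a} = t^{a} \ln t$, the $\ln t$ in the denominator cancels and
$$\frac{dI}{da} = \int_{0}^{1} \frac{2}{3} t^{a} \, dt = \frac{2}{3} \left[\frac{t^{a+1}}{a+1}\right]_0^1 = \frac{2}{3 \left(a + 1\right)}.$$

Integrating with respect to $a$ gives $I(a) = \log{\left(\frac{\sqrt[3]{11} \cdot 6^{\frac{2}{3}} \left(a + 1\right)^{\frac{2}{3}}}{11} \right)} + C$.

At $a = \frac{5}{6}$ the integrand is identically $0$, so $I(\frac{5}{6}) = 0$. The closed form gives $0$, hence $C = 0$.

Setting $a = 5$:
$$I = \log{\left(\frac{6 \sqrt[3]{66}}{11} \right)}.$$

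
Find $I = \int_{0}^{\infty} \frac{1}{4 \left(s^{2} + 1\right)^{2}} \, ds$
$\frac{\pi}{16}$

Begin with the known result
$$J(a) = \int_{0}^{\infty} \frac{1}{4 \left(a^{2} + s^{2}\right)} \, ds = \frac{\pi}{8 a}.$$

Differentiating under the integral sign with respect to $a$,
$$\frac{dJ}{da} = \int_{0}^{\infty} - \frac{a}{2 \left(a^{2} + s^{2}\right)^{2}} \, ds = - \frac{\pi}{8 a^{2}},$$
so $\int_{0}^{\infty} \frac{1}{4 \left(a^{2} + s^{2}\right)^{2}} \, ds = \frac{\pi}{16 a^{3}}$.

Setting $a = 1$:
$$I = \frac{\pi}{16}.$$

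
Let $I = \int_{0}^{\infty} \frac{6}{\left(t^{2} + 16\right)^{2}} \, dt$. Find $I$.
$\frac{3 \pi}{128}$

Begin with the known result
$$J(a) = \int_{0}^{\infty} \frac{6}{a^{2} + t^{2}} \, dt = \frac{3 \pi}{a}.$$

Differentiating under the integral sign with respect to $a$,
$$\frac{dJ}{da} = \int_{0}^{\infty} - \frac{12 a}{\left(a^{2} + t^{2}\right)^{2}} \, dt = - \frac{3 \pi}{a^{2}},$$
so $\int_{0}^{\infty} \frac{6}{\left(a^{2} + t^{2}\right)^{2}} \, dt = \frac{3 \pi}{2 a^{3}}$.

Setting $a = 4$:
$$I = \frac{3 \pi}{128}.$$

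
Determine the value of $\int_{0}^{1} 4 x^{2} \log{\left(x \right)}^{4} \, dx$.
$\frac{32}{81}$

Start from the elementary integral
$$J(a) = \int_{0}^{1} 4 x^{a} \, dx = \frac{4}{a + 1}.$$

Differentiating under the integral sign brings down a factor of $\ln x$:
$$\frac{dJ}{da} = \int_{0}^{1} 4 x^{a} \log{\left(x \right)} \, dx = - \frac{4}{\left(a + 1\right)^{2}}.$$

Repeating $4$ times in total — each differentiation brings down another $\ln x$ — gives
$$\frac{d^{4}J}{da^{4}} = \int_{0}^{1} 4 x^{a} \log{\left(x \right)}^{4} \, dx = \frac{96}{\left(a + 1\right)^{5}},$$
and the integrand here is exactly the target integrand, so $I = \frac{96}{\left(a + 1\right)^{5}}$.

Setting $a = 2$:
$$I = \frac{32}{81}.$$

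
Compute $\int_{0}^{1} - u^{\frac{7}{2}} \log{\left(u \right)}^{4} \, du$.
$- \frac{256}{19683}$

Start from the elementary integral
$$J(a) = \int_{0}^{1} - u^{a} \, du = - \frac{1}{a + 1}.$$

Differentiating under the integral sign brings down a factor of $\ln u$:
$$\frac{dJ}{da} = \int_{0}^{1} - u^{a} \log{\left(u \right)} \, du = \frac{1}{\left(a + 1\right)^{2}}.$$

Repeating $4$ times in total — each differentiation brings down another $\ln u$ — gives
$$\frac{d^{4}J}{da^{4}} = \int_{0}^{1} - u^{a} \log{\left(u \right)}^{4} \, du = - \frac{24}{\left(a + 1\right)^{5}},$$
and the integrand here is exactly the target integrand, so $I = - \frac{24}{\left(a + 1\right)^{5}}$.

Setting $a = \frac{7}{2}$:
$$I = - \frac{256}{19683}.$$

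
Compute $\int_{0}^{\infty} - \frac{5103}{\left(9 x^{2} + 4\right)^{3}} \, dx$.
$- \frac{5103 \pi}{512}$

Recall the elementary integral
$$J(a) = \int_{0}^{\infty} - \frac{7}{a^{2} + x^{2}} \, dx = - \frac{7 \pi}{2 a}.$$

Differentiating under the integral sign with respect to $a$,
$$\frac{dJ}{da} = \int_{0}^{\infty} \frac{14 a}{\left(a^{2} + x^{2}\right)^{2}} \, dx = \frac{7 \pi}{2 a^{2}},$$
so $\int_{0}^{\infty} - \frac{7}{\left(a^{2} + x^{2}\right)^{2}} \, dx = - \frac{7 \pi}{4 a^{3}}$.

Repeating — each differentiation of $1/(x^2+a^2)^j$ produces $-2ja/(x^2+a^2)^{j+1}$ — and dividing through by $-2ja$ at each step yields, after $2$ differentiations in total,
$$\int_{0}^{\infty} - \frac{7}{\left(a^{2} + x^{2}\right)^{3}} \, dx = - \frac{21 \pi}{16 a^{5}}.$$

Setting $a = \frac{2}{3}$:
$$I = - \frac{5103 \pi}{512}.$$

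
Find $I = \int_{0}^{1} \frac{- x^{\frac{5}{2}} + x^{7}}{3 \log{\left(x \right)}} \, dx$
$- \frac{\log{\left(7 \right)}}{3} + \frac{4 \log{\left(2 \right)}}{3}$

Introduce a parameter $a$ in the exponent: let $I(a) = \int_{0}^{1} \frac{x^{7} - x^{a}}{3 \log{\left(x \right)}} \, dx$.

Since $\dfrac{\partial}{\partial a}\,x^{a} = x^{a} \ln x$, the $\ln x$ in the denominator cancels and
$$\frac{dI}{da} = \int_{0}^{1} - \frac{1}{3} x^{a} \, dx = - \frac{1}{3} \left[\frac{x^{a+1}}{a+1}\right]_0^1 = - \frac{1}{3 a + 3}.$$

Integrating with respect to $a$ gives $I(a) = - \frac{\log{\left(a + 1 \right)}}{3} + \log{\left(2 \right)} + C$.

At $a = 7$ the integrand is identically $0$, so $I(7) = 0$. The closed form gives $0$, hence $C = 0$.

Setting $a = \frac{5}{2}$:
$$I = - \frac{\log{\left(7 \right)}}{3} + \frac{4 \log{\left(2 \right)}}{3}.$$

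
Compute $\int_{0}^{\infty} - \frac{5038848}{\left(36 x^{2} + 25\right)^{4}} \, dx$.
$- \frac{26244 \pi}{15625}$

Recall the elementary integral
$$J(a) = \int_{0}^{\infty} - \frac{3}{a^{2} + x^{2}} \, dx = - \frac{3 \pi}{2 a}.$$

Differentiating under the integral sign with respect to $a$,
$$\frac{dJ}{da} = \int_{0}^{\infty} \frac{6 a}{\left(a^{2} + x^{2}\right)^{2}} \, dx = \frac{3 \pi}{2 a^{2}},$$
so $\int_{0}^{\infty} - \frac{3}{\left(a^{2} + x^{2}\right)^{2}} \, dx = - \frac{3 \pi}{4 a^{3}}$.

Repeating — each differentiation of $1/(x^2+a^2)^j$ produces $-2ja/(x^2+a^2)^{j+1}$ — and dividing through by $-2ja$ at each step yields, after $3$ differentiations in total,
$$\int_{0}^{\infty} - \frac{3}{\left(a^{2} + x^{2}\right)^{4}} \, dx = - \frac{15 \pi}{32 a^{7}}.$$

Setting $a = \frac{5}{6}$:
$$I = - \frac{26244 \pi}{15625}.$$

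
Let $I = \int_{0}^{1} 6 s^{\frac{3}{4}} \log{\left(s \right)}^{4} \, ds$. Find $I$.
$\frac{147456}{16807}$

Consider the simpler parametrised integral
$$J(a) = \int_{0}^{1} 6 s^{a} \, ds = \frac{6}{a + 1}.$$

Differentiating under the integral sign brings down a factor of $\ln s$:
$$\frac{dJ}{da} = \int_{0}^{1} 6 s^{a} \log{\left(s \right)} \, ds = - \frac{6}{\left(a + 1\right)^{2}}.$$

Repeating $4$ times in total — each differentiation brings down another $\ln s$ — gives
$$\frac{d^{4}J}{da^{4}} = \int_{0}^{1} 6 s^{a} \log{\left(s \right)}^{4} \, ds = \frac{144}{\left(a + 1\right)^{5}},$$
and the integrand here is exactly the target integrand, so $I = \frac{144}{\left(a + 1\right)^{5}}$.

Setting $a = \frac{3}{4}$:
$$I = \frac{147456}{16807}.$$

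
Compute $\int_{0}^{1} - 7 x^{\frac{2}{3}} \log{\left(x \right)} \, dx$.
$\frac{63}{25}$

Start from the elementary integral
$$J(a) = \int_{0}^{1} - 7 x^{a} \, dx = - \frac{7}{a + 1}.$$

Differentiating under the integral sign brings down a factor of $\ln x$:
$$\frac{dJ}{da} = \int_{0}^{1} - 7 x^{a} \log{\left(x \right)} \, dx = \frac{7}{\left(a + 1\right)^{2}}.$$

The integral on the left is $I$, so $I = \frac{7}{\left(a + 1\right)^{2}}$.

Setting $a = \frac{2}{3}$:
$$I = \frac{63}{25}.$$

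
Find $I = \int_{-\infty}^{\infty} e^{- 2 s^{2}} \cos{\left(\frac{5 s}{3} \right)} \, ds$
$\frac{\sqrt{2} \sqrt{\pi}}{2 e^{\frac{25}{72}}}$

Treat the cosine frequency as a parameter and define $I(b) = \int_{-\infty}^{\infty} e^{- 2 s^{2}} \cos{\left(b s \right)} \, ds$.

Differentiating under the integral sign,
$$I'(b) = \int_{-\infty}^{\infty} - s e^{- 2 s^{2}} \sin{\left(b s \right)} \, ds.$$

Integrate $\int_{-\infty}^{\infty} s \sin(b s)\, e^{- 2 s^{2}}\, ds$ by parts with $u = \sin(b s)$ and $dv = s\, e^{- 2 s^{2}}\, ds$, giving $v = - \frac{e^{- 2 s^{2}}}{4}$. The boundary term vanishes and
$$\int_{-\infty}^{\infty} s \sin(b s)\, e^{- 2 s^{2}}\, ds = \frac{b}{4} \int_{-\infty}^{\infty} \cos(b s)\, e^{- 2 s^{2}}\, ds,$$
so $I'(b) = - \frac{b}{4}\, I(b)$.

This is a separable first-order ODE; solving with the initial condition $I(0) = \int_{-\infty}^{\infty} e^{- 2 s^{2}}\,ds = \frac{\sqrt{2} \sqrt{\pi}}{2}$ gives
$$I(b) = \frac{\sqrt{2} \sqrt{\pi} e^{- \frac{b^{2}}{8}}}{2}.$$

Setting $b = \frac{5}{3}$:
$$I = \frac{\sqrt{2} \sqrt{\pi}}{2 e^{\frac{25}{72}}}.$$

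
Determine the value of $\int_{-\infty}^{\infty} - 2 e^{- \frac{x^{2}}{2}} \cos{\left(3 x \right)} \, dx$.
$- \frac{2 \sqrt{2} \sqrt{\pi}}{e^{\frac{9}{2}}}$

Let $b$ denote the cosine frequency and define $I(b) = \int_{-\infty}^{\infty} - 2 e^{- \frac{x^{2}}{2}} \cos{\left(b x \right)} \, dx$.

Differentiating under the integral sign,
$$I'(b) = \int_{-\infty}^{\infty} 2 x e^{- \frac{x^{2}}{2}} \sin{\left(b x \right)} \, dx.$$

Integrate $\int_{-\infty}^{\infty} x \sin(b x)\, e^{- \frac{x^{2}}{2}}\, dx$ by parts with $u = \sin(b x)$ and $dv = x\, e^{- \frac{x^{2}}{2}}\, dx$, giving $v = - e^{- \frac{x^{2}}{2}}$. The boundary term vanishes and
$$\int_{-\infty}^{\infty} x \sin(b x)\, e^{- \frac{x^{2}}{2}}\, dx = b \int_{-\infty}^{\infty} \cos(b x)\, e^{- \frac{x^{2}}{2}}\, dx,$$
so $I'(b) = - b\, I(b)$.

This is a separable first-order ODE; solving with the initial condition $I(0) = \int_{-\infty}^{\infty} - 2 e^{- \frac{x^{2}}{2}}\,dx = - 2 \sqrt{2} \sqrt{\pi}$ gives
$$I(b) = - 2 \sqrt{2} \sqrt{\pi} e^{- \frac{b^{2}}{2}}.$$

Setting $b = 3$:
$$I = - \frac{2 \sqrt{2} \sqrt{\pi}}{e^{\frac{9}{2}}}.$$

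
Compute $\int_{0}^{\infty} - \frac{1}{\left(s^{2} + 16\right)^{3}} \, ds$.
$- \frac{3 \pi}{16384}$

Start from the standard arctangent integral
$$J(a) = \int_{0}^{\infty} - \frac{1}{a^{2} + s^{2}} \, ds = - \frac{\pi}{2 a}.$$

Differentiating under the integral sign with respect to $a$,
$$\frac{dJ}{da} = \int_{0}^{\infty} \frac{2 a}{\left(a^{2} + s^{2}\right)^{2}} \, ds = \frac{\pi}{2 a^{2}},$$
so $\int_{0}^{\infty} - \frac{1}{\left(a^{2} + s^{2}\right)^{2}} \, ds = - \frac{\pi}{4 a^{3}}$.

Repeating — each differentiation of $1/(s^2+a^2)^j$ produces $-2ja/(s^2+a^2)^{j+1}$ — and dividing through by $-2ja$ at each step yields, after $2$ differentiations in total,
$$\int_{0}^{\infty} - \frac{1}{\left(a^{2} + s^{2}\right)^{3}} \, ds = - \frac{3 \pi}{16 a^{5}}.$$

Setting $a = 4$:
$$I = - \frac{3 \pi}{16384}.$$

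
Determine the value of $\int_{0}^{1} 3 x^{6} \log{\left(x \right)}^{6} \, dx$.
$\frac{2160}{823543}$

Start from the elementary integral
$$J(a) = \int_{0}^{1} 3 x^{a} \, dx = \frac{3}{a + 1}.$$

Differentiating under the integral sign brings down a factor of $\ln x$:
$$\frac{dJ}{da} = \int_{0}^{1} 3 x^{a} \log{\left(x \right)} \, dx = - \frac{3}{\left(a + 1\right)^{2}}.$$

Repeating $6$ times in total — each differentiation brings down another $\ln x$ — gives
$$\frac{d^{6}J}{da^{6}} = \int_{0}^{1} 3 x^{a} \log{\left(x \right)}^{6} \, dx = \frac{2160}{\left(a + 1\right)^{7}},$$
and the integrand here is exactly the target integrand, so $I = \frac{2160}{\left(a + 1\right)^{7}}$.

Setting $a = 6$:
$$I = \frac{2160}{823543}.$$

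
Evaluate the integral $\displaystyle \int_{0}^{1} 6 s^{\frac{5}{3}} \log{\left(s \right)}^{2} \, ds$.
$\frac{81}{128}$

Begin with the known integral
$$J(a) = \int_{0}^{1} 6 s^{a} \, ds = \frac{6}{a + 1}.$$

Differentiating under the integral sign brings down a factor of $\ln s$:
$$\frac{dJ}{da} = \int_{0}^{1} 6 s^{a} \log{\left(s \right)} \, ds = - \frac{6}{\left(a + 1\right)^{2}}.$$

Repeating twice in total — each differentiation brings down another $\ln s$ — gives
$$\frac{d^{2}J}{da^{2}} = \int_{0}^{1} 6 s^{a} \log{\left(s \right)}^{2} \, ds = \frac{12}{\left(a + 1\right)^{3}},$$
and the integrand here is exactly the target integrand, so $I = \frac{12}{\left(a + 1\right)^{3}}$.

Setting $a = \frac{5}{3}$:
$$I = \frac{81}{128}.$$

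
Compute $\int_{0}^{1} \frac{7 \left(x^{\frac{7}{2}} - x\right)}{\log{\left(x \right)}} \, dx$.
$- \log{\left(\frac{16384}{4782969} \right)}$

Replace the exponent $1$ by a parameter $a$: let $I(a) = \int_{0}^{1} \frac{7 \left(x^{\frac{7}{2}} - x^{a}\right)}{\log{\left(x \right)}} \, dx$.

Since $\dfrac{\partial}{\partial a}\,x^{a} = x^{a} \ln x$, the $\ln x$ in the denominator cancels and
$$\frac{dI}{da} = \int_{0}^{1} -7 x^{a} \, dx = -7 \left[\frac{x^{a+1}}{a+1}\right]_0^1 = - \frac{7}{a + 1}.$$

Integrating with respect to $a$ gives $I(a) = - \log{\left(\frac{128 \left(a + 1\right)^{7}}{4782969} \right)} + C$.

At $a = \frac{7}{2}$ the integrand is identically $0$, so $I(\frac{7}{2}) = 0$. The closed form gives $0$, hence $C = 0$.

Setting $a = 1$:
$$I = - \log{\left(\frac{16384}{4782969} \right)}.$$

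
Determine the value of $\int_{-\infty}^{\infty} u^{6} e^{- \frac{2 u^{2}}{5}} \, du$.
$\frac{1875 \sqrt{10} \sqrt{\pi}}{128}$

Start from the elementary integral
$$J(a) = \int_{-\infty}^{\infty} e^{- a u^{2}} \, du = \frac{\sqrt{\pi}}{\sqrt{a}}.$$

Differentiating under the integral sign brings down a factor of $(-u^2)$:
$$\frac{dJ}{da} = \int_{-\infty}^{\infty} - u^{2} e^{- a u^{2}} \, du = - \frac{\sqrt{\pi}}{2 a^{\frac{3}{2}}}.$$

Repeating $3$ times in total — each differentiation brings down another $(-u^2)$ — gives
$$\frac{d^{3}J}{da^{3}} = \int_{-\infty}^{\infty} - u^{6} e^{- a u^{2}} \, du = - \frac{15 \sqrt{\pi}}{8 a^{\frac{7}{2}}},$$
and the integrand here is $(-1)^{3}$ times the target integrand, so $I = (-1)^{3}\,\frac{d^{3}J}{da^{3}} = \frac{15 \sqrt{\pi}}{8 a^{\frac{7}{2}}}$.

Setting $a = \frac{2}{5}$:
$$I = \frac{1875 \sqrt{10} \sqrt{\pi}}{128}.$$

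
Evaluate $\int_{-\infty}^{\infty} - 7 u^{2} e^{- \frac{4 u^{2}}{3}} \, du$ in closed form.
$- \frac{21 \sqrt{3} \sqrt{\pi}}{16}$

Begin with the known integral
$$J(a) = \int_{-\infty}^{\infty} - 7 e^{- a u^{2}} \, du = - \frac{7 \sqrt{\pi}}{\sqrt{a}}.$$

Differentiating under the integral sign brings down a factor of $(-u^2)$:
$$\frac{dJ}{da} = \int_{-\infty}^{\infty} 7 u^{2} e^{- a u^{2}} \, du = \frac{7 \sqrt{\pi}}{2 a^{\frac{3}{2}}}.$$

The integral on the left is $-I$, so $I = - \frac{7 \sqrt{\pi}}{2 a^{\frac{3}{2}}}$.

Setting $a = \frac{4}{3}$:
$$I = - \frac{21 \sqrt{3} \sqrt{\pi}}{16}.$$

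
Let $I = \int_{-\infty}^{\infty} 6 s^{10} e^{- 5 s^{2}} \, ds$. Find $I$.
$\frac{567 \sqrt{5} \sqrt{\pi}}{50000}$

Consider the simpler parametrised integral
$$J(a) = \int_{-\infty}^{\infty} 6 e^{- a s^{2}} \, ds = \frac{6 \sqrt{\pi}}{\sqrt{a}}.$$

Differentiating under the integral sign brings down a factor of $(-s^2)$:
$$\frac{dJ}{da} = \int_{-\infty}^{\infty} - 6 s^{2} e^{- a s^{2}} \, ds = - \frac{3 \sqrt{\pi}}{a^{\frac{3}{2}}}.$$

Repeating $5$ times in total — each differentiation brings down another $(-s^2)$ — gives
$$\frac{d^{5}J}{da^{5}} = \int_{-\infty}^{\infty} - 6 s^{10} e^{- a s^{2}} \, ds = - \frac{2835 \sqrt{\pi}}{16 a^{\frac{11}{2}}},$$
and the integrand here is $(-1)^{5}$ times the target integrand, so $I = (-1)^{5}\,\frac{d^{5}J}{da^{5}} = \frac{2835 \sqrt{\pi}}{16 a^{\frac{11}{2}}}$.

Setting $a = 5$:
$$I = \frac{567 \sqrt{5} \sqrt{\pi}}{50000}.$$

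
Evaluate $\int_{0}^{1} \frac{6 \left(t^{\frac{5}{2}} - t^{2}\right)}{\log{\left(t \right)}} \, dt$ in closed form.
$\log{\left(\frac{117649}{46656} \right)}$

Introduce a parameter $a$ in the exponent: let $I(a) = \int_{0}^{1} \frac{6 \left(- t^{2} + t^{a}\right)}{\log{\left(t \right)}} \, dt$.

Since $\dfrac{\partial}{\partial a}\,t^{a} = t^{a} \ln t$, the $\ln t$ in the denominator cancels and
$$\frac{dI}{da} = \int_{0}^{1} 6 t^{a} \, dt = 6 \left[\frac{t^{a+1}}{a+1}\right]_0^1 = \frac{6}{a + 1}.$$

Integrating with respect to $a$ gives $I(a) = \log{\left(\frac{\left(a + 1\right)^{6}}{729} \right)} + C$.

At $a = 2$ the integrand is identically $0$, so $I(2) = 0$. The closed form gives $0$, hence $C = 0$.

Setting $a = \frac{5}{2}$:
$$I = \log{\left(\frac{117649}{46656} \right)}.$$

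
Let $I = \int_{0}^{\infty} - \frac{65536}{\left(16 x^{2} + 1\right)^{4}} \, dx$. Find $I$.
$- 2560 \pi$

Start from the standard arctangent integral
$$J(a) = \int_{0}^{\infty} - \frac{1}{a^{2} + x^{2}} \, dx = - \frac{\pi}{2 a}.$$

Differentiating under the integral sign with respect to $a$,
$$\frac{dJ}{da} = \int_{0}^{\infty} \frac{2 a}{\left(a^{2} + x^{2}\right)^{2}} \, dx = \frac{\pi}{2 a^{2}},$$
so $\int_{0}^{\infty} - \frac{1}{\left(a^{2} + x^{2}\right)^{2}} \, dx = - \frac{\pi}{4 a^{3}}$.

Repeating — each differentiation of $1/(x^2+a^2)^j$ produces $-2ja/(x^2+a^2)^{j+1}$ — and dividing through by $-2ja$ at each step yields, after $3$ differentiations in total,
$$\int_{0}^{\infty} - \frac{1}{\left(a^{2} + x^{2}\right)^{4}} \, dx = - \frac{5 \pi}{32 a^{7}}.$$

Setting $a = \frac{1}{4}$:
$$I = - 2560 \pi.$$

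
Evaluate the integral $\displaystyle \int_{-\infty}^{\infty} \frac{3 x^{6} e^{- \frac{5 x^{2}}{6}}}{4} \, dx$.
$\frac{243 \sqrt{30} \sqrt{\pi}}{500}$

Begin with the known integral
$$J(a) = \int_{-\infty}^{\infty} \frac{3 e^{- a x^{2}}}{4} \, dx = \frac{3 \sqrt{\pi}}{4 \sqrt{a}}.$$

Differentiating under the integral sign brings down a factor of $(-x^2)$:
$$\frac{dJ}{da} = \int_{-\infty}^{\infty} - \frac{3 x^{2} e^{- a x^{2}}}{4} \, dx = - \frac{3 \sqrt{\pi}}{8 a^{\frac{3}{2}}}.$$

Repeating $3$ times in total — each differentiation brings down another $(-x^2)$ — gives
$$\frac{d^{3}J}{da^{3}} = \int_{-\infty}^{\infty} - \frac{3 x^{6} e^{- a x^{2}}}{4} \, dx = - \frac{45 \sqrt{\pi}}{32 a^{\frac{7}{2}}},$$
and the integrand here is $(-1)^{3}$ times the target integrand, so $I = (-1)^{3}\,\frac{d^{3}J}{da^{3}} = \frac{45 \sqrt{\pi}}{32 a^{\frac{7}{2}}}$.

Setting $a = \frac{5}{6}$:
$$I = \frac{243 \sqrt{30} \sqrt{\pi}}{500}.$$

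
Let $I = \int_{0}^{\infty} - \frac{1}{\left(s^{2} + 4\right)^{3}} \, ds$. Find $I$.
$- \frac{3 \pi}{512}$

Begin with the known result
$$J(a) = \int_{0}^{\infty} - \frac{1}{a^{2} + s^{2}} \, ds = - \frac{\pi}{2 a}.$$

Differentiating under the integral sign with respect to $a$,
$$\frac{dJ}{da} = \int_{0}^{\infty} \frac{2 a}{\left(a^{2} + s^{2}\right)^{2}} \, ds = \frac{\pi}{2 a^{2}},$$
so $\int_{0}^{\infty} - \frac{1}{\left(a^{2} + s^{2}\right)^{2}} \, ds = - \frac{\pi}{4 a^{3}}$.

Repeating — each differentiation of $1/(s^2+a^2)^j$ produces $-2ja/(s^2+a^2)^{j+1}$ — and dividing through by $-2ja$ at each step yields, after $2$ differentiations in total,
$$\int_{0}^{\infty} - \frac{1}{\left(a^{2} + s^{2}\right)^{3}} \, ds = - \frac{3 \pi}{16 a^{5}}.$$

Setting $a = 2$:
$$I = - \frac{3 \pi}{512}.$$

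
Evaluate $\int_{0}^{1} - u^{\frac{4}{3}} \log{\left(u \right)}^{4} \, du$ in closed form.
$- \frac{5832}{16807}$

Start from the elementary integral
$$J(a) = \int_{0}^{1} - u^{a} \, du = - \frac{1}{a + 1}.$$

Differentiating under the integral sign brings down a factor of $\ln u$:
$$\frac{dJ}{da} = \int_{0}^{1} - u^{a} \log{\left(u \right)} \, du = \frac{1}{\left(a + 1\right)^{2}}.$$

Repeating $4$ times in total — each differentiation brings down another $\ln u$ — gives
$$\frac{d^{4}J}{da^{4}} = \int_{0}^{1} - u^{a} \log{\left(u \right)}^{4} \, du = - \frac{24}{\left(a + 1\right)^{5}},$$
and the integrand here is exactly the target integrand, so $I = - \frac{24}{\left(a + 1\right)^{5}}$.

Setting $a = \frac{4}{3}$:
$$I = - \frac{5832}{16807}.$$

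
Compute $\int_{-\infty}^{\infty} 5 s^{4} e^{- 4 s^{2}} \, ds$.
$\frac{15 \sqrt{\pi}}{128}$

Begin with the known integral
$$J(a) = \int_{-\infty}^{\infty} 5 e^{- a s^{2}} \, ds = \frac{5 \sqrt{\pi}}{\sqrt{a}}.$$

Differentiating under the integral sign brings down a factor of $(-s^2)$:
$$\frac{dJ}{da} = \int_{-\infty}^{\infty} - 5 s^{2} e^{- a s^{2}} \, ds = - \frac{5 \sqrt{\pi}}{2 a^{\frac{3}{2}}}.$$

Repeating twice in total — each differentiation brings down another $(-s^2)$ — gives
$$\frac{d^{2}J}{da^{2}} = \int_{-\infty}^{\infty} 5 s^{4} e^{- a s^{2}} \, ds = \frac{15 \sqrt{\pi}}{4 a^{\frac{5}{2}}},$$
and the integrand here is exactly the target integrand, so $I = \frac{15 \sqrt{\pi}}{4 a^{\frac{5}{2}}}$.

Setting $a = 4$:
$$I = \frac{15 \sqrt{\pi}}{128}.$$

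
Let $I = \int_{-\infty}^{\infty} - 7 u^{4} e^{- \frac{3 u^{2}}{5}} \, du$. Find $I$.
$- \frac{175 \sqrt{15} \sqrt{\pi}}{36}$

Consider the simpler parametrised integral
$$J(a) = \int_{-\infty}^{\infty} - 7 e^{- a u^{2}} \, du = - \frac{7 \sqrt{\pi}}{\sqrt{a}}.$$

Differentiating under the integral sign brings down a factor of $(-u^2)$:
$$\frac{dJ}{da} = \int_{-\infty}^{\infty} 7 u^{2} e^{- a u^{2}} \, du = \frac{7 \sqrt{\pi}}{2 a^{\frac{3}{2}}}.$$

Repeating twice in total — each differentiation brings down another $(-u^2)$ — gives
$$\frac{d^{2}J}{da^{2}} = \int_{-\infty}^{\infty} - 7 u^{4} e^{- a u^{2}} \, du = - \frac{21 \sqrt{\pi}}{4 a^{\frac{5}{2}}},$$
and the integrand here is exactly the target integrand, so $I = - \frac{21 \sqrt{\pi}}{4 a^{\frac{5}{2}}}$.

Setting $a = \frac{3}{5}$:
$$I = - \frac{175 \sqrt{15} \sqrt{\pi}}{36}.$$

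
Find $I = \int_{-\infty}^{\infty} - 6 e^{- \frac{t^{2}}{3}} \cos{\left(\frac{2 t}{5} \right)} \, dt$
$- \frac{6 \sqrt{3} \sqrt{\pi}}{e^{\frac{3}{25}}}$

Define $I(b) = \int_{-\infty}^{\infty} - 6 e^{- \frac{t^{2}}{3}} \cos{\left(b t \right)} \, dt$.

Differentiating under the integral sign,
$$I'(b) = \int_{-\infty}^{\infty} 6 t e^{- \frac{t^{2}}{3}} \sin{\left(b t \right)} \, dt.$$

Integrate $\int_{-\infty}^{\infty} t \sin(b t)\, e^{- \frac{t^{2}}{3}}\, dt$ by parts with $u = \sin(b t)$ and $dv = t\, e^{- \frac{t^{2}}{3}}\, dt$, giving $v = - \frac{3 e^{- \frac{t^{2}}{3}}}{2}$. The boundary term vanishes and
$$\int_{-\infty}^{\infty} t \sin(b t)\, e^{- \frac{t^{2}}{3}}\, dt = \frac{3 b}{2} \int_{-\infty}^{\infty} \cos(b t)\, e^{- \frac{t^{2}}{3}}\, dt,$$
so $I'(b) = - \frac{3 b}{2}\, I(b)$.

This is a separable first-order ODE; solving with the initial condition $I(0) = \int_{-\infty}^{\infty} - 6 e^{- \frac{t^{2}}{3}}\,dt = - 6 \sqrt{3} \sqrt{\pi}$ gives
$$I(b) = - 6 \sqrt{3} \sqrt{\pi} e^{- \frac{3 b^{2}}{4}}.$$

Setting $b = \frac{2}{5}$:
$$I = - \frac{6 \sqrt{3} \sqrt{\pi}}{e^{\frac{3}{25}}}.$$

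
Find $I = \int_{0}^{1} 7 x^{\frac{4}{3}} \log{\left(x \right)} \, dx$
$- \frac{9}{7}$

Start from the elementary integral
$$J(a) = \int_{0}^{1} 7 x^{a} \, dx = \frac{7}{a + 1}.$$

Differentiating under the integral sign brings down a factor of $\ln x$:
$$\frac{dJ}{da} = \int_{0}^{1} 7 x^{a} \log{\left(x \right)} \, dx = - \frac{7}{\left(a + 1\right)^{2}}.$$

The integral on the left is $I$, so $I = - \frac{7}{\left(a + 1\right)^{2}}$.

Setting $a = \frac{4}{3}$:
$$I = - \frac{9}{7}.$$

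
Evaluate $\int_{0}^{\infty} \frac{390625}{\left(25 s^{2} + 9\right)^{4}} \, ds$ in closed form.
$\frac{390625 \pi}{69984}$

Start from the standard arctangent integral
$$J(a) = \int_{0}^{\infty} \frac{1}{a^{2} + s^{2}} \, ds = \frac{\pi}{2 a}.$$

Differentiating under the integral sign with respect to $a$,
$$\frac{dJ}{da} = \int_{0}^{\infty} - \frac{2 a}{\left(a^{2} + s^{2}\right)^{2}} \, ds = - \frac{\pi}{2 a^{2}},$$
so $\int_{0}^{\infty} \frac{1}{\left(a^{2} + s^{2}\right)^{2}} \, ds = \frac{\pi}{4 a^{3}}$.

Repeating — each differentiation of $1/(s^2+a^2)^j$ produces $-2ja/(s^2+a^2)^{j+1}$ — and dividing through by $-2ja$ at each step yields, after $3$ differentiations in total,
$$\int_{0}^{\infty} \frac{1}{\left(a^{2} + s^{2}\right)^{4}} \, ds = \frac{5 \pi}{32 a^{7}}.$$

Setting $a = \frac{3}{5}$:
$$I = \frac{390625 \pi}{69984}.$$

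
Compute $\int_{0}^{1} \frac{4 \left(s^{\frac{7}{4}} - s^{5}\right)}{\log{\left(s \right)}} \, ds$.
$\log{\left(\frac{14641}{331776} \right)}$

Consider the one-parameter family: let $I(a) = \int_{0}^{1} \frac{4 \left(- s^{5} + s^{a}\right)}{\log{\left(s \right)}} \, ds$.

Since $\dfrac{\partial}{\partial a}\,s^{a} = s^{a} \ln s$, the $\ln s$ in the denominator cancels and
$$\frac{dI}{da} = \int_{0}^{1} 4 s^{a} \, ds = 4 \left[\frac{s^{a+1}}{a+1}\right]_0^1 = \frac{4}{a + 1}.$$

Integrating with respect to $a$ gives $I(a) = \log{\left(\frac{\left(a + 1\right)^{4}}{1296} \right)} + C$.

At $a = 5$ the integrand is identically $0$, so $I(5) = 0$. The closed form gives $0$, hence $C = 0$.

Setting $a = \frac{7}{4}$:
$$I = \log{\left(\frac{14641}{331776} \right)}.$$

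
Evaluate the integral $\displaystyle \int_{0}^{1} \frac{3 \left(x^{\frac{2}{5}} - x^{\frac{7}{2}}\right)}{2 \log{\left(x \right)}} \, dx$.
$\log{\left(\frac{14 \sqrt{70}}{675} \right)}$

Introduce a parameter $a$ in the exponent: let $I(a) = \int_{0}^{1} \frac{3 \left(- x^{\frac{7}{2}} + x^{a}\right)}{2 \log{\left(x \right)}} \, dx$.

Since $\dfrac{\partial}{\partial a}\,x^{a} = x^{a} \ln x$, the $\ln x$ in the denominator cancels and
$$\frac{dI}{da} = \int_{0}^{1} \frac{3}{2} x^{a} \, dx = \frac{3}{2} \left[\frac{x^{a+1}}{a+1}\right]_0^1 = \frac{3}{2 \left(a + 1\right)}.$$

Integrating with respect to $a$ gives $I(a) = \log{\left(\frac{2 \sqrt{2} \left(a + 1\right)^{\frac{3}{2}}}{27} \right)} + C$.

At $a = \frac{7}{2}$ the integrand is identically $0$, so $I(\frac{7}{2}) = 0$. The closed form gives $0$, hence $C = 0$.

Setting $a = \frac{2}{5}$:
$$I = \log{\left(\frac{14 \sqrt{70}}{675} \right)}.$$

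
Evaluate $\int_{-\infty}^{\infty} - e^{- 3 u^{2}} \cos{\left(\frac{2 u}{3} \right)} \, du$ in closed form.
$- \frac{\sqrt{3} \sqrt{\pi}}{3 e^{\frac{1}{27}}}$

Define $I(b) = \int_{-\infty}^{\infty} - e^{- 3 u^{2}} \cos{\left(b u \right)} \, du$.

Differentiating under the integral sign,
$$I'(b) = \int_{-\infty}^{\infty} u e^{- 3 u^{2}} \sin{\left(b u \right)} \, du.$$

Integrate $\int_{-\infty}^{\infty} u \sin(b u)\, e^{- 3 u^{2}}\, du$ by parts with $w = \sin(b u)$ and $dv = u\, e^{- 3 u^{2}}\, du$, giving $v = - \frac{e^{- 3 u^{2}}}{6}$. The boundary term vanishes and
$$\int_{-\infty}^{\infty} u \sin(b u)\, e^{- 3 u^{2}}\, du = \frac{b}{6} \int_{-\infty}^{\infty} \cos(b u)\, e^{- 3 u^{2}}\, du,$$
so $I'(b) = - \frac{b}{6}\, I(b)$.

This is a separable first-order ODE; solving with the initial condition $I(0) = \int_{-\infty}^{\infty} - e^{- 3 u^{2}}\,du = - \frac{\sqrt{3} \sqrt{\pi}}{3}$ gives
$$I(b) = - \frac{\sqrt{3} \sqrt{\pi} e^{- \frac{b^{2}}{12}}}{3}.$$

Setting $b = \frac{2}{3}$:
$$I = - \frac{\sqrt{3} \sqrt{\pi}}{3 e^{\frac{1}{27}}}.$$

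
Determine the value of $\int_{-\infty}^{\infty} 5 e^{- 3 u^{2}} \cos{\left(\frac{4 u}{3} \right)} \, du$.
$\frac{5 \sqrt{3} \sqrt{\pi}}{3 e^{\frac{4}{27}}}$

Let $b$ denote the cosine frequency and define $I(b) = \int_{-\infty}^{\infty} 5 e^{- 3 u^{2}} \cos{\left(b u \right)} \, du$.

Differentiating under the integral sign,
$$I'(b) = \int_{-\infty}^{\infty} - 5 u e^{- 3 u^{2}} \sin{\left(b u \right)} \, du.$$

Integrate $\int_{-\infty}^{\infty} u \sin(b u)\, e^{- 3 u^{2}}\, du$ by parts with $w = \sin(b u)$ and $dv = u\, e^{- 3 u^{2}}\, du$, giving $v = - \frac{e^{- 3 u^{2}}}{6}$. The boundary term vanishes and
$$\int_{-\infty}^{\infty} u \sin(b u)\, e^{- 3 u^{2}}\, du = \frac{b}{6} \int_{-\infty}^{\infty} \cos(b u)\, e^{- 3 u^{2}}\, du,$$
so $I'(b) = - \frac{b}{6}\, I(b)$.

This is a separable first-order ODE; solving with the initial condition $I(0) = \int_{-\infty}^{\infty} 5 e^{- 3 u^{2}}\,du = \frac{5 \sqrt{3} \sqrt{\pi}}{3}$ gives
$$I(b) = \frac{5 \sqrt{3} \sqrt{\pi} e^{- \frac{b^{2}}{12}}}{3}.$$

Setting $b = \frac{4}{3}$:
$$I = \frac{5 \sqrt{3} \sqrt{\pi}}{3 e^{\frac{4}{27}}}.$$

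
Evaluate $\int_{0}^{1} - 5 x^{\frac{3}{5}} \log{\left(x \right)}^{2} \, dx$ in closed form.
$- \frac{625}{256}$

Consider the simpler parametrised integral
$$J(a) = \int_{0}^{1} - 5 x^{a} \, dx = - \frac{5}{a + 1}.$$

Differentiating under the integral sign brings down a factor of $\ln x$:
$$\frac{dJ}{da} = \int_{0}^{1} - 5 x^{a} \log{\left(x \right)} \, dx = \frac{5}{\left(a + 1\right)^{2}}.$$

Repeating twice in total — each differentiation brings down another $\ln x$ — gives
$$\frac{d^{2}J}{da^{2}} = \int_{0}^{1} - 5 x^{a} \log{\left(x \right)}^{2} \, dx = - \frac{10}{\left(a + 1\right)^{3}},$$
and the integrand here is exactly the target integrand, so $I = - \frac{10}{\left(a + 1\right)^{3}}$.

Setting $a = \frac{3}{5}$:
$$I = - \frac{625}{256}.$$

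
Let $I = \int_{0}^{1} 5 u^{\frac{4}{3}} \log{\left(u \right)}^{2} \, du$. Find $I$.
$\frac{270}{343}$

Consider the simpler parametrised integral
$$J(a) = \int_{0}^{1} 5 u^{a} \, du = \frac{5}{a + 1}.$$

Differentiating under the integral sign brings down a factor of $\ln u$:
$$\frac{dJ}{da} = \int_{0}^{1} 5 u^{a} \log{\left(u \right)} \, du = - \frac{5}{\left(a + 1\right)^{2}}.$$

Repeating twice in total — each differentiation brings down another $\ln u$ — gives
$$\frac{d^{2}J}{da^{2}} = \int_{0}^{1} 5 u^{a} \log{\left(u \right)}^{2} \, du = \frac{10}{\left(a + 1\right)^{3}},$$
and the integrand here is exactly the target integrand, so $I = \frac{10}{\left(a + 1\right)^{3}}$.

Setting $a = \frac{4}{3}$:
$$I = \frac{270}{343}.$$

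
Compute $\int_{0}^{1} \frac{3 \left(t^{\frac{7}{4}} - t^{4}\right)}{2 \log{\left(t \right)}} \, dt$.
$\log{\left(\frac{11 \sqrt{55}}{200} \right)}$

Consider the one-parameter family: let $I(a) = \int_{0}^{1} \frac{3 \left(- t^{4} + t^{a}\right)}{2 \log{\left(t \right)}} \, dt$.

Since $\dfrac{\partial}{\partial a}\,t^{a} = t^{a} \ln t$, the $\ln t$ in the denominator cancels and
$$\frac{dI}{da} = \int_{0}^{1} \frac{3}{2} t^{a} \, dt = \frac{3}{2} \left[\frac{t^{a+1}}{a+1}\right]_0^1 = \frac{3}{2 \left(a + 1\right)}.$$

Integrating with respect to $a$ gives $I(a) = \frac{3 \log{\left(a + 1 \right)}}{2} - \frac{3 \log{\left(5 \right)}}{2} + C$.

At $a = 4$ the integrand is identically $0$, so $I(4) = 0$. The closed form gives $0$, hence $C = 0$.

Setting $a = \frac{7}{4}$:
$$I = \log{\left(\frac{11 \sqrt{55}}{200} \right)}.$$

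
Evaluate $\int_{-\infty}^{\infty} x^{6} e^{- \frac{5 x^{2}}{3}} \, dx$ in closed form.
$\frac{81 \sqrt{15} \sqrt{\pi}}{1000}$

Consider the simpler parametrised integral
$$J(a) = \int_{-\infty}^{\infty} e^{- a x^{2}} \, dx = \frac{\sqrt{\pi}}{\sqrt{a}}.$$

Differentiating under the integral sign brings down a factor of $(-x^2)$:
$$\frac{dJ}{da} = \int_{-\infty}^{\infty} - x^{2} e^{- a x^{2}} \, dx = - \frac{\sqrt{\pi}}{2 a^{\frac{3}{2}}}.$$

Repeating $3$ times in total — each differentiation brings down another $(-x^2)$ — gives
$$\frac{d^{3}J}{da^{3}} = \int_{-\infty}^{\infty} - x^{6} e^{- a x^{2}} \, dx = - \frac{15 \sqrt{\pi}}{8 a^{\frac{7}{2}}},$$
and the integrand here is $(-1)^{3}$ times the target integrand, so $I = (-1)^{3}\,\frac{d^{3}J}{da^{3}} = \frac{15 \sqrt{\pi}}{8 a^{\frac{7}{2}}}$.

Setting $a = \frac{5}{3}$:
$$I = \frac{81 \sqrt{15} \sqrt{\pi}}{1000}.$$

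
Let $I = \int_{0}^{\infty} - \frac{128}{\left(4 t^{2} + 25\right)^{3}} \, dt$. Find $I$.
$- \frac{12 \pi}{3125}$

Begin with the known result
$$J(a) = \int_{0}^{\infty} - \frac{2}{a^{2} + t^{2}} \, dt = - \frac{\pi}{a}.$$

Differentiating under the integral sign with respect to $a$,
$$\frac{dJ}{da} = \int_{0}^{\infty} \frac{4 a}{\left(a^{2} + t^{2}\right)^{2}} \, dt = \frac{\pi}{a^{2}},$$
so $\int_{0}^{\infty} - \frac{2}{\left(a^{2} + t^{2}\right)^{2}} \, dt = - \frac{\pi}{2 a^{3}}$.

Repeating — each differentiation of $1/(t^2+a^2)^j$ produces $-2ja/(t^2+a^2)^{j+1}$ — and dividing through by $-2ja$ at each step yields, after $2$ differentiations in total,
$$\int_{0}^{\infty} - \frac{2}{\left(a^{2} + t^{2}\right)^{3}} \, dt = - \frac{3 \pi}{8 a^{5}}.$$

Setting $a = \frac{5}{2}$:
$$I = - \frac{12 \pi}{3125}.$$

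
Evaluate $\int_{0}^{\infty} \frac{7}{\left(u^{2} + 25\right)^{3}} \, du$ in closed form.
$\frac{21 \pi}{50000}$

Begin with the known result
$$J(a) = \int_{0}^{\infty} \frac{7}{a^{2} + u^{2}} \, du = \frac{7 \pi}{2 a}.$$

Differentiating under the integral sign with respect to $a$,
$$\frac{dJ}{da} = \int_{0}^{\infty} - \frac{14 a}{\left(a^{2} + u^{2}\right)^{2}} \, du = - \frac{7 \pi}{2 a^{2}},$$
so $\int_{0}^{\infty} \frac{7}{\left(a^{2} + u^{2}\right)^{2}} \, du = \frac{7 \pi}{4 a^{3}}$.

Repeating — each differentiation of $1/(u^2+a^2)^j$ produces $-2ja/(u^2+a^2)^{j+1}$ — and dividing through by $-2ja$ at each step yields, after $2$ differentiations in total,
$$\int_{0}^{\infty} \frac{7}{\left(a^{2} + u^{2}\right)^{3}} \, du = \frac{21 \pi}{16 a^{5}}.$$

Setting $a = 5$:
$$I = \frac{21 \pi}{50000}.$$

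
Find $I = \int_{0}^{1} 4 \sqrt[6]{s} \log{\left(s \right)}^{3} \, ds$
$- \frac{31104}{2401}$

Begin with the known integral
$$J(a) = \int_{0}^{1} 4 s^{a} \, ds = \frac{4}{a + 1}.$$

Differentiating under the integral sign brings down a factor of $\ln s$:
$$\frac{dJ}{da} = \int_{0}^{1} 4 s^{a} \log{\left(s \right)} \, ds = - \frac{4}{\left(a + 1\right)^{2}}.$$

Repeating $3$ times in total — each differentiation brings down another $\ln s$ — gives
$$\frac{d^{3}J}{da^{3}} = \int_{0}^{1} 4 s^{a} \log{\left(s \right)}^{3} \, ds = - \frac{24}{\left(a + 1\right)^{4}},$$
and the integrand here is exactly the target integrand, so $I = - \frac{24}{\left(a + 1\right)^{4}}$.

Setting $a = \frac{1}{6}$:
$$I = - \frac{31104}{2401}.$$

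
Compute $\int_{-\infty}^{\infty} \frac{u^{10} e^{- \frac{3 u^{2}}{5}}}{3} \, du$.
$\frac{109375 \sqrt{15} \sqrt{\pi}}{2592}$

Start from the elementary integral
$$J(a) = \int_{-\infty}^{\infty} \frac{e^{- a u^{2}}}{3} \, du = \frac{\sqrt{\pi}}{3 \sqrt{a}}.$$

Differentiating under the integral sign brings down a factor of $(-u^2)$:
$$\frac{dJ}{da} = \int_{-\infty}^{\infty} - \frac{u^{2} e^{- a u^{2}}}{3} \, du = - \frac{\sqrt{\pi}}{6 a^{\frac{3}{2}}}.$$

Repeating $5$ times in total — each differentiation brings down another $(-u^2)$ — gives
$$\frac{d^{5}J}{da^{5}} = \int_{-\infty}^{\infty} - \frac{u^{10} e^{- a u^{2}}}{3} \, du = - \frac{315 \sqrt{\pi}}{32 a^{\frac{11}{2}}},$$
and the integrand here is $(-1)^{5}$ times the target integrand, so $I = (-1)^{5}\,\frac{d^{5}J}{da^{5}} = \frac{315 \sqrt{\pi}}{32 a^{\frac{11}{2}}}$.

Setting $a = \frac{3}{5}$:
$$I = \frac{109375 \sqrt{15} \sqrt{\pi}}{2592}.$$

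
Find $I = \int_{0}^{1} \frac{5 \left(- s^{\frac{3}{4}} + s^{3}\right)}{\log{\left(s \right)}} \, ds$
$\log{\left(\frac{1048576}{16807} \right)}$

Consider the one-parameter family: let $I(a) = \int_{0}^{1} \frac{5 \left(- s^{\frac{3}{4}} + s^{a}\right)}{\log{\left(s \right)}} \, ds$.

Since $\dfrac{\partial}{\partial a}\,s^{a} = s^{a} \ln s$, the $\ln s$ in the denominator cancels and
$$\frac{dI}{da} = \int_{0}^{1} 5 s^{a} \, ds = 5 \left[\frac{s^{a+1}}{a+1}\right]_0^1 = \frac{5}{a + 1}.$$

Integrating with respect to $a$ gives $I(a) = \log{\left(\frac{1024 \left(a + 1\right)^{5}}{16807} \right)} + C$.

At $a = \frac{3}{4}$ the integrand is identically $0$, so $I(\frac{3}{4}) = 0$. The closed form gives $0$, hence $C = 0$.

Setting $a = 3$:
$$I = \log{\left(\frac{1048576}{16807} \right)}.$$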